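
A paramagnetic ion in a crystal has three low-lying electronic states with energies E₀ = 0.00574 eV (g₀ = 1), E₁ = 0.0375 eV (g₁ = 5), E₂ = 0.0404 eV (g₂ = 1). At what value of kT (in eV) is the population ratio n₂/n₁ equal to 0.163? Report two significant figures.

0.014 eV

n₂/n₁ = (g₂/g₁) exp[−(E₂−E₁)/kT] = 0.163.
⇒ (E₂−E₁)/kT = ln((1/5)/0.163) = ln(1.227) = 0.2046.
kT = 0.0029 eV / 0.2046 = 0.014 eV.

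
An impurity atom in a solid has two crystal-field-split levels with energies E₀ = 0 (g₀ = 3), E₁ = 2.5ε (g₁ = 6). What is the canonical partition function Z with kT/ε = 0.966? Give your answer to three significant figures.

Eᵢ/kT = 0, 2.5880.
Z = Σ gᵢe^(−Eᵢ/kT) = 3·e^(−0) + 6·e^(−2.5880) = 3.0000 + 0.45102 = 3.4510.

Z = 3.45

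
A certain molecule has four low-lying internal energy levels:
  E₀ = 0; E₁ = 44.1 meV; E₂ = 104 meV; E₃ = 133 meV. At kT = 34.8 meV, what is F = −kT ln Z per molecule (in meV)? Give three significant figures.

Eᵢ/kT = 0, 1.2672, 2.9885, 3.8218.
Z = Σ e^(−Eᵢ/kT) = e^(−0) + e^(−1.2672) + e^(−2.9885) + e^(−3.8218) = 1.0000 + 0.28162 + 0.050363 + 0.021888 = 1.3539.
F = −kT ln Z = −34.8 × ln(1.3539) = −34.8 × 0.30299 = -10.5 meV.

-10.5 meV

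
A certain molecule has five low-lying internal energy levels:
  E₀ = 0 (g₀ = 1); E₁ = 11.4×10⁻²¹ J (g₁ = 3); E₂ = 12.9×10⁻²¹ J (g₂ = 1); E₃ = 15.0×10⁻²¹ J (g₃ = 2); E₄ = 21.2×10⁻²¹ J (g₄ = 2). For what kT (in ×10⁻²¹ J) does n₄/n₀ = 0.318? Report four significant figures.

n₄/n₀ = (g₄/g₀) exp[−(E₄−E₀)/kT] = 0.318.
⇒ (E₄−E₀)/kT = ln((2/1)/0.318) = ln(6.28931) = 1.83885.
kT = 21.2 ×10⁻²¹ J / 1.83885 = 11.53 ×10⁻²¹ J.

11.53 ×10⁻²¹ J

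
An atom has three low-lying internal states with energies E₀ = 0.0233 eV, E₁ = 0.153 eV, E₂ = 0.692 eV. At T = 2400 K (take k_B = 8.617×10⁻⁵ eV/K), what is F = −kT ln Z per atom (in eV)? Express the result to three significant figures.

k_BT = 8.617×10⁻⁵ × 2400 K = 0.20681 eV.
Eᵢ/kT = 0.11266, 0.73981, 3.3461.
Z = Σ e^(−Eᵢ/kT) = e^(−0.11266) + e^(−0.73981) + e^(−3.3461) = 0.89345 + 0.47720 + 0.035221 = 1.4059.
F = −kT ln Z = −0.20681 × ln(1.4059) = −0.20681 × 0.34068 = -0.0705 eV.

-0.0705 eV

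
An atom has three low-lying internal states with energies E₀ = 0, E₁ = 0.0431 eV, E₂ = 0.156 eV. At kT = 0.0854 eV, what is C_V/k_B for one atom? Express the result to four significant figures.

Eᵢ/kT = 0, 0.504684, 1.82670.
Z = Σ e^(−Eᵢ/kT) = e^(−0) + e^(−0.504684) + e^(−1.82670) = 1.00000 + 0.603696 + 0.160944 = 1.76464.
⟨E⟩ = 0.0289728 eV, ⟨E²⟩ = 0.00285507 eV².
C_V/k_B = (⟨E²⟩ − ⟨E⟩²)/(kT)² = (0.00285507 − 0.000839423)/0.00729316 = 0.2764.

0.2764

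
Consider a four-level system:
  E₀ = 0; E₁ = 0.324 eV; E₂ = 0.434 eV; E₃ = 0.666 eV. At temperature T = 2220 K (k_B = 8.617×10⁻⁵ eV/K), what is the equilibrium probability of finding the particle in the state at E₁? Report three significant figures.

0.139

k_BT = 8.617×10⁻⁵ × 2220 K = 0.19130 eV.
Eᵢ/kT = 0, 1.6937, 2.2687, 3.4814.
Z = Σ e^(−Eᵢ/kT) = e^(−0) + e^(−1.6937) + e^(−2.2687) + e^(−3.4814) = 1.0000 + 0.18384 + 0.10345 + 0.030764 = 1.3181.
P₁ = e^(−E₁/kT) / Z = 0.18384/1.3181 = 0.139.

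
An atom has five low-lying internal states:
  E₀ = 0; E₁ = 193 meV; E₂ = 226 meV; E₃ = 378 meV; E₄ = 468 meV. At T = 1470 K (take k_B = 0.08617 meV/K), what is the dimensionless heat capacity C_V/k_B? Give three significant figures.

k_BT = 0.08617 × 1470 K = 126.67 meV.
Eᵢ/kT = 0, 1.5236, 1.7842, 2.9841, 3.6946.
Z = Σ e^(−Eᵢ/kT) = e^(−0) + e^(−1.5236) + e^(−1.7842) + e^(−2.9841) + e^(−3.6946) = 1.0000 + 0.21793 + 0.16793 + 0.050585 + 0.024857 = 1.4613.
⟨E⟩ = 75.800 meV, ⟨E²⟩ = 20096 meV².
C_V/k_B = (⟨E²⟩ − ⟨E⟩²)/(kT)² = (20096 − 5745.6)/16045 = 0.894.

0.894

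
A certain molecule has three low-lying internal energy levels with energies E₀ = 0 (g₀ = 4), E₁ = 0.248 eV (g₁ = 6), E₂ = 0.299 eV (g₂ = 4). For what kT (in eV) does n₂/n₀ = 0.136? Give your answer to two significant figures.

0.15 eV

n₂/n₀ = (g₂/g₀) exp[−(E₂−E₀)/kT] = 0.136.
⇒ (E₂−E₀)/kT = ln((4/4)/0.136) = ln(7.353) = 1.995.
kT = 0.299 eV / 1.995 = 0.15 eV.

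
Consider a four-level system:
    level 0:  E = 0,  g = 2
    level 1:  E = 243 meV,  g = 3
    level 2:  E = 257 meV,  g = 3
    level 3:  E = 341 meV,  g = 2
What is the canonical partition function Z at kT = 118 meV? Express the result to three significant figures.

Z = 2.83

Eᵢ/kT = 0, 2.0593, 2.1780, 2.8898.
Z = Σ gᵢe^(−Eᵢ/kT) = 2·e^(−0) + 3·e^(−2.0593) + 3·e^(−2.1780) + 2·e^(−2.8898) = 2.0000 + 0.38263 + 0.33980 + 0.11117 = 2.8336.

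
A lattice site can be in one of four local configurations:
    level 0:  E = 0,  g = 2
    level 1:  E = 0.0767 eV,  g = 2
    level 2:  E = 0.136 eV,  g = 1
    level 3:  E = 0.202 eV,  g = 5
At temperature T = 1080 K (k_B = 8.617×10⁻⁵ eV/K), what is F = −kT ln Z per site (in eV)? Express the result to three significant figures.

k_BT = 8.617×10⁻⁵ × 1080 K = 0.093064 eV.
Eᵢ/kT = 0, 0.82416, 1.4614, 2.1705.
Z = Σ gᵢe^(−Eᵢ/kT) = 2·e^(−0) + 2·e^(−0.82416) + 1·e^(−1.4614) + 5·e^(−2.1705) = 2.0000 + 0.87721 + 0.23191 + 0.57060 = 3.6797.
F = −kT ln Z = −0.093064 × ln(3.6797) = −0.093064 × 1.3028 = -0.121 eV.

-0.121 eV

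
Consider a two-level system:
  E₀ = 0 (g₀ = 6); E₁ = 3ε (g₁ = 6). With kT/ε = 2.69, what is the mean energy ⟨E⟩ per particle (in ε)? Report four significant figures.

0.7407 ε

Eᵢ/kT = 0, 1.11524.
Z = Σ gᵢe^(−Eᵢ/kT) = 6·e^(−0) + 6·e^(−1.11524) = 6.00000 + 1.96702 = 7.96702.
⟨E⟩ = Σ Eᵢ gᵢe^(−Eᵢ/kT) / Z = (0·6.00000 + 3·1.96702) / 7.96702 = 0.7407 ε.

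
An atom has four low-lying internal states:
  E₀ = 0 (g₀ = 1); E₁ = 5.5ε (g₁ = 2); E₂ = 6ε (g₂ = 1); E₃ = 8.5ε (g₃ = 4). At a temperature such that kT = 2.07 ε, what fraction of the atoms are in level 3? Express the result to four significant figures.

0.05223

Eᵢ/kT = 0, 2.65700, 2.89855, 4.10628.
Z = Σ gᵢe^(−Eᵢ/kT) = 1·e^(−0) + 2·e^(−2.65700) + 1·e^(−2.89855) + 4·e^(−4.10628) = 1.00000 + 0.140317 + 0.0551031 + 0.0658757 = 1.26130.
P₃ = g₃ e^(−E₃/kT) / Z = 0.0658757/1.26130 = 0.05223.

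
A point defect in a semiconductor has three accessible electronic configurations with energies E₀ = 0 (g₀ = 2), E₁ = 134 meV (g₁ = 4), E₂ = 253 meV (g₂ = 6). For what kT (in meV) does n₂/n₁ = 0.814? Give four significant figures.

194.7 meV

n₂/n₁ = (g₂/g₁) exp[−(E₂−E₁)/kT] = 0.814.
⇒ (E₂−E₁)/kT = ln((6/4)/0.814) = ln(1.84275) = 0.611259.
kT = 119 meV / 0.611259 = 194.7 meV.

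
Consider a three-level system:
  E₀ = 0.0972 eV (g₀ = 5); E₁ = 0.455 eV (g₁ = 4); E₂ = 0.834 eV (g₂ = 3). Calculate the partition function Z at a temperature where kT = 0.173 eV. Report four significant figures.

Eᵢ/kT = 0.561850, 2.63006, 4.82081.
Z = Σ gᵢe^(−Eᵢ/kT) = 5·e^(−0.561850) + 4·e^(−2.63006) + 3·e^(−4.82081) = 2.85077 + 0.288297 + 0.0241808 = 3.16325.

Z = 3.163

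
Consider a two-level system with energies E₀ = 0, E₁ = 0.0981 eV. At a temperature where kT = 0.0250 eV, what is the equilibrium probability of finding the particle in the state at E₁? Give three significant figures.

0.0194

Eᵢ/kT = 0, 3.9240.
Z = Σ e^(−Eᵢ/kT) = e^(−0) + e^(−3.9240) = 1.0000 + 0.019762 = 1.0198.
P₁ = e^(−E₁/kT) / Z = 0.019762/1.0198 = 0.0194.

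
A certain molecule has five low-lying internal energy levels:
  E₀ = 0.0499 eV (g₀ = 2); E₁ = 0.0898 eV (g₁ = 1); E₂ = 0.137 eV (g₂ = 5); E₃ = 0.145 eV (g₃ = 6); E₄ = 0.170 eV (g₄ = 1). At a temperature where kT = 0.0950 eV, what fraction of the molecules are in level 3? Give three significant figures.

0.309

Eᵢ/kT = 0.52526, 0.94526, 1.4421, 1.5263, 1.7895.
Z = Σ gᵢe^(−Eᵢ/kT) = 2·e^(−0.52526) + 1·e^(−0.94526) + 5·e^(−1.4421) + 6·e^(−1.5263) + 1·e^(−1.7895) = 1.1828 + 0.38858 + 1.1822 + 1.3040 + 0.16704 = 4.2246.
P₃ = g₃ e^(−E₃/kT) / Z = 1.3040/4.2246 = 0.309.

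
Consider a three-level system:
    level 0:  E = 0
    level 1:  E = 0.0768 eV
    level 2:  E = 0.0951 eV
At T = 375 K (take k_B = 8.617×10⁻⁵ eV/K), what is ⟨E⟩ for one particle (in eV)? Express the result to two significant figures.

0.011 eV

k_BT = 8.617×10⁻⁵ × 375 K = 0.03231 eV.
Eᵢ/kT = 0, 2.377, 2.943.
Z = Σ e^(−Eᵢ/kT) = e^(−0) + e^(−2.377) + e^(−2.943) = 1.000 + 0.09283 + 0.05271 = 1.146.
⟨E⟩ = Σ Eᵢ e^(−Eᵢ/kT) / Z = (0·1.000 + 0.0768·0.09283 + 0.0951·0.05271) / 1.146 = 0.011 eV.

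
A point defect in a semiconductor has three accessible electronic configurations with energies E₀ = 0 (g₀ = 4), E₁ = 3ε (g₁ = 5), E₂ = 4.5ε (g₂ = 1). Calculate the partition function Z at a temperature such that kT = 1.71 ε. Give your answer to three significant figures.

Eᵢ/kT = 0, 1.7544, 2.6316.
Z = Σ gᵢe^(−Eᵢ/kT) = 4·e^(−0) + 5·e^(−1.7544) + 1·e^(−2.6316) = 4.0000 + 0.86506 + 0.071963 = 4.9370.

Z = 4.94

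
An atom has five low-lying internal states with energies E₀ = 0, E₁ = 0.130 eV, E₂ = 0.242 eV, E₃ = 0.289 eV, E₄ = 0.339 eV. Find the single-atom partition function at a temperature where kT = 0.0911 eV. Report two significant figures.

Eᵢ/kT = 0, 1.427, 2.656, 3.172, 3.721.
Z = Σ e^(−Eᵢ/kT) = e^(−0) + e^(−1.427) + e^(−2.656) + e^(−3.172) + e^(−3.721) = 1.000 + 0.2400 + 0.07023 + 0.04192 + 0.02421 = 1.376.

Z = 1.4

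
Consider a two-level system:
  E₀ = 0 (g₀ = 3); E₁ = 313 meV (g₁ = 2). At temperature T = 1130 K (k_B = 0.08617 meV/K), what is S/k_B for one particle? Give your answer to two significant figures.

k_BT = 0.08617 × 1130 K = 97.37 meV.
Eᵢ/kT = 0, 3.215.
Z = Σ gᵢe^(−Eᵢ/kT) = 3·e^(−0) + 2·e^(−3.215) = 3.000 + 0.08031 = 3.080.
⟨E⟩ = Σ EᵢPᵢ = 8.161 meV.
S/k_B = ln Z + ⟨E⟩/kT = ln(3.080) + 8.161/97.37 = 1.125 + 0.08381 = 1.2.

1.2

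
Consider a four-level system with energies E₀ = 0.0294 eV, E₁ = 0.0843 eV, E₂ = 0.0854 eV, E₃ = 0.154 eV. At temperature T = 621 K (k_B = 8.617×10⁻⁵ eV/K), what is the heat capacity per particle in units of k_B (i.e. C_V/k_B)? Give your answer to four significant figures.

k_BT = 8.617×10⁻⁵ × 621 K = 0.0535116 eV.
Eᵢ/kT = 0.549414, 1.57536, 1.59592, 2.87788.
Z = Σ e^(−Eᵢ/kT) = e^(−0.549414) + e^(−1.57536) + e^(−1.59592) + e^(−2.87788) = 0.577288 + 0.206933 + 0.202722 + 0.0562539 = 1.04320.
⟨E⟩ = 0.0578914 eV, ⟨E²⟩ = 0.00458412 eV².
C_V/k_B = (⟨E²⟩ − ⟨E⟩²)/(kT)² = (0.00458412 − 0.00335141)/0.00286349 = 0.4305.

0.4305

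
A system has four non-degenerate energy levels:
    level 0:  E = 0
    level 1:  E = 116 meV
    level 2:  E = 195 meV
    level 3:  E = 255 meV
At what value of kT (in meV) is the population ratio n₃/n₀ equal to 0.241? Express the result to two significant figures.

n₃/n₀ = exp[−(E₃−E₀)/kT] = 0.241.
⇒ (E₃−E₀)/kT = ln(1/0.241) = ln(4.149) = 1.423.
kT = 255 meV / 1.423 = 180 meV.

180 meV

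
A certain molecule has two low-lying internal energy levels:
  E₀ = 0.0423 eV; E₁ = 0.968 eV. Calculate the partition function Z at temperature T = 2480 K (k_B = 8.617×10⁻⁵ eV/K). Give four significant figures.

Z = 0.8312

k_BT = 8.617×10⁻⁵ × 2480 K = 0.213702 eV.
Eᵢ/kT = 0.197939, 4.52967.
Z = Σ e^(−Eᵢ/kT) = e^(−0.197939) + e^(−4.52967) = 0.820420 + 0.0107842 = 0.831204.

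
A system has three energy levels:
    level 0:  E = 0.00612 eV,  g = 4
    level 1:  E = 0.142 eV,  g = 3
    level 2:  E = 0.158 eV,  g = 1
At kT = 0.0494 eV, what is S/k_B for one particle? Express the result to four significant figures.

1.602

Eᵢ/kT = 0.123887, 2.87449, 3.19838.
Z = Σ gᵢe^(−Eᵢ/kT) = 4·e^(−0.123887) + 3·e^(−2.87449) + 1·e^(−3.19838) = 3.53392 + 0.169335 + 0.0408283 = 3.74408.
⟨E⟩ = Σ EᵢPᵢ = 0.0139217 eV.
S/k_B = ln Z + ⟨E⟩/kT = ln(3.74408) + 0.0139217/0.0494 = 1.32018 + 0.281816 = 1.602.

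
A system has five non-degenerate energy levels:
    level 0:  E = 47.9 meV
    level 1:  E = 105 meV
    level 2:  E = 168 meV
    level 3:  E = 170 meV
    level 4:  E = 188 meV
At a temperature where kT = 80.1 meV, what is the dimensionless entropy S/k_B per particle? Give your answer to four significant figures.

Eᵢ/kT = 0.598002, 1.31086, 2.09738, 2.12235, 2.34707.
Z = Σ e^(−Eᵢ/kT) = e^(−0.598002) + e^(−1.31086) + e^(−2.09738) + e^(−2.12235) + e^(−2.34707) = 0.549909 + 0.269588 + 0.122778 + 0.119750 + 0.0956490 = 1.15767.
⟨E⟩ = Σ EᵢPᵢ = 98.1399 meV.
S/k_B = ln Z + ⟨E⟩/kT = ln(1.15767) + 98.1399/80.1 = 0.146409 + 1.22522 = 1.372.

1.372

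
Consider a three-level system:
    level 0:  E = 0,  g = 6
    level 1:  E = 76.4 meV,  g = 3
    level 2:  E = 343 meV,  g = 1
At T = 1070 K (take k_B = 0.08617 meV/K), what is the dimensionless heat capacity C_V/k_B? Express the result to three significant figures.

0.143

k_BT = 0.08617 × 1070 K = 92.202 meV.
Eᵢ/kT = 0, 0.82862, 3.7201.
Z = Σ gᵢe^(−Eᵢ/kT) = 6·e^(−0) + 3·e^(−0.82862) + 1·e^(−3.7201) = 6.0000 + 1.3100 + 0.024232 = 7.3342.
⟨E⟩ = 14.779 meV, ⟨E²⟩ = 1431.3 meV².
C_V/k_B = (⟨E²⟩ − ⟨E⟩²)/(kT)² = (1431.3 − 218.42)/8501.2 = 0.143.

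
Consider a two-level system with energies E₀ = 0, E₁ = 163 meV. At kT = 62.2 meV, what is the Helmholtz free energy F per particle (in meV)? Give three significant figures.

Eᵢ/kT = 0, 2.6206.
Z = Σ e^(−Eᵢ/kT) = e^(−0) + e^(−2.6206) = 1.0000 + 0.072759 = 1.0728.
F = −kT ln Z = −62.2 × ln(1.0728) = −62.2 × 0.070272 = -4.37 meV.

-4.37 meV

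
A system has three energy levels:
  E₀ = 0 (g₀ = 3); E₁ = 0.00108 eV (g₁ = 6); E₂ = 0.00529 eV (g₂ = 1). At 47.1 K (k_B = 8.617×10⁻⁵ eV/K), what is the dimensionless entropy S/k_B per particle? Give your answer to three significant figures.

2.26

k_BT = 8.617×10⁻⁵ × 47.1 K = 0.0040586 eV.
Eᵢ/kT = 0, 0.26610, 1.3034.
Z = Σ gᵢe^(−Eᵢ/kT) = 3·e^(−0) + 6·e^(−0.26610) + 1·e^(−1.3034) = 3.0000 + 4.5982 + 0.27161 = 7.8698.
⟨E⟩ = Σ EᵢPᵢ = 0.00081360 eV.
S/k_B = ln Z + ⟨E⟩/kT = ln(7.8698) + 0.00081360/0.0040586 = 2.0630 + 0.20046 = 2.26.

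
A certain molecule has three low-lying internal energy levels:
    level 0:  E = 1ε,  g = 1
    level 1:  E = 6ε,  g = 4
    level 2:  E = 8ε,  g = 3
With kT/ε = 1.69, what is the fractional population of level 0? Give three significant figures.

Eᵢ/kT = 0.59172, 3.5503, 4.7337.
Z = Σ gᵢe^(−Eᵢ/kT) = 1·e^(−0.59172) + 4·e^(−3.5503) + 3·e^(−4.7337) = 0.55337 + 0.11486 + 0.026382 = 0.69461.
P₀ = g₀ e^(−E₀/kT) / Z = 0.55337/0.69461 = 0.797.

0.797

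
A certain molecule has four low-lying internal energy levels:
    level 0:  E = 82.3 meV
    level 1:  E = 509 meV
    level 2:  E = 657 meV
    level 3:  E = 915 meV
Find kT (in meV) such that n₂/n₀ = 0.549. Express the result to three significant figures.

958 meV

n₂/n₀ = exp[−(E₂−E₀)/kT] = 0.549.
⇒ (E₂−E₀)/kT = ln(1/0.549) = ln(1.8215) = 0.59966.
kT = 574.7 meV / 0.59966 = 958 meV.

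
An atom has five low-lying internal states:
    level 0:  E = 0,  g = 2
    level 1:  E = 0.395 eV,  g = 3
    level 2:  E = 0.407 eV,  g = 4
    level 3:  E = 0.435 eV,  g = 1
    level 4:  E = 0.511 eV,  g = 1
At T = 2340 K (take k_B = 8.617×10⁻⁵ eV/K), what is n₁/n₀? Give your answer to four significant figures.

0.2115

k_BT = 8.617×10⁻⁵ × 2340 K = 0.201638 eV.
n₁/n₀ = (g₁/g₀) exp[−(E₁−E₀)/kT] = (3/2) × exp(−(0.395 eV)/(0.201638 eV)) = (3/2) × exp(-1.95896) = 0.2115.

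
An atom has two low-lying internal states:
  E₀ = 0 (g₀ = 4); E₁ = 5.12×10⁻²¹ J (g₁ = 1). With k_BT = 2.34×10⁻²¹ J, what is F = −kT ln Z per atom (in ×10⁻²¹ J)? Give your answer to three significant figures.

-3.31 ×10⁻²¹ J

Eᵢ/kT = 0, 2.1880.
Z = Σ gᵢe^(−Eᵢ/kT) = 4·e^(−0) + 1·e^(−2.1880) = 4.0000 + 0.11214 = 4.1121.
F = −kT ln Z = −2.34 × ln(4.1121) = −2.34 × 1.4139 = -3.31 ×10⁻²¹ J.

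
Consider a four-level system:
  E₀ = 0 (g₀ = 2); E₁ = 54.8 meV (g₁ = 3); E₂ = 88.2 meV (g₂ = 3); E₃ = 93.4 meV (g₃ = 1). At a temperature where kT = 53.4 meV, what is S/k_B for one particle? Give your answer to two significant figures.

2.0

Eᵢ/kT = 0, 1.026, 1.652, 1.749.
Z = Σ gᵢe^(−Eᵢ/kT) = 2·e^(−0) + 3·e^(−1.026) + 3·e^(−1.652) + 1·e^(−1.749) = 2.000 + 1.075 + 0.5750 + 0.1739 = 3.824.
⟨E⟩ = Σ EᵢPᵢ = 32.92 meV.
S/k_B = ln Z + ⟨E⟩/kT = ln(3.824) + 32.92/53.4 = 1.341 + 0.6165 = 2.0.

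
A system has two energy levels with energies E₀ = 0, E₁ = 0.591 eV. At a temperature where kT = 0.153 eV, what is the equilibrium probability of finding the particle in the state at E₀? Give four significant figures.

Eᵢ/kT = 0, 3.86275.
Z = Σ e^(−Eᵢ/kT) = e^(−0) + e^(−3.86275) = 1.00000 + 0.0210101 = 1.02101.
P₀ = e^(−E₀/kT) / Z = 1.00000/1.02101 = 0.9794.

0.9794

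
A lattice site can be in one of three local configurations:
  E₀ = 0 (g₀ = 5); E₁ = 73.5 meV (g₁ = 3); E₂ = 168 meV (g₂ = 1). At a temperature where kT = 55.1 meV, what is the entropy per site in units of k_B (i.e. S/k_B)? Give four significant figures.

Eᵢ/kT = 0, 1.33394, 3.04900.
Z = Σ gᵢe^(−Eᵢ/kT) = 5·e^(−0) + 3·e^(−1.33394) + 1·e^(−3.04900) = 5.00000 + 0.790312 + 0.0474063 = 5.83772.
⟨E⟩ = Σ EᵢPᵢ = 11.3147 meV.
S/k_B = ln Z + ⟨E⟩/kT = ln(5.83772) + 11.3147/55.1 = 1.76434 + 0.205348 = 1.970.

1.970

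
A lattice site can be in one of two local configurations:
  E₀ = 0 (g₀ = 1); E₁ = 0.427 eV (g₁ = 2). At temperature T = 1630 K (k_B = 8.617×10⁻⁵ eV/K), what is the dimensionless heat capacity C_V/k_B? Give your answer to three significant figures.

k_BT = 8.617×10⁻⁵ × 1630 K = 0.14046 eV.
Eᵢ/kT = 0, 3.0400.
Z = Σ gᵢe^(−Eᵢ/kT) = 1·e^(−0) + 2·e^(−3.0400) = 1.0000 + 0.095670 = 1.0957.
⟨E⟩ = 0.037283 eV, ⟨E²⟩ = 0.015920 eV².
C_V/k_B = (⟨E²⟩ − ⟨E⟩²)/(kT)² = (0.015920 − 0.0013900)/0.019729 = 0.736.

0.736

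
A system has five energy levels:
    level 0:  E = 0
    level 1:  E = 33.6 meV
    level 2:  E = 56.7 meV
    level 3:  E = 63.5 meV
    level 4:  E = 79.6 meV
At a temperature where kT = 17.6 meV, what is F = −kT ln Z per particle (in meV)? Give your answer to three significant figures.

-3.59 meV

Eᵢ/kT = 0, 1.9091, 3.2216, 3.6080, 4.5227.
Z = Σ e^(−Eᵢ/kT) = e^(−0) + e^(−1.9091) + e^(−3.2216) + e^(−3.6080) + e^(−4.5227) = 1.0000 + 0.14821 + 0.039891 + 0.027106 + 0.010860 = 1.2261.
F = −kT ln Z = −17.6 × ln(1.2261) = −17.6 × 0.20384 = -3.59 meV.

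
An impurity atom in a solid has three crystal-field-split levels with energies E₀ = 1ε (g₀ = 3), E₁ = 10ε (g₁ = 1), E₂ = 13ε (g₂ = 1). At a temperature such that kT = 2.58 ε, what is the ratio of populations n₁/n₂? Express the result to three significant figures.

3.20

n₁/n₂ = (g₁/g₂) exp[−(E₁−E₂)/kT] = (1/1) × exp(−(-3ε)/(2.58ε)) = (1/1) × exp(1.1628) = 3.20.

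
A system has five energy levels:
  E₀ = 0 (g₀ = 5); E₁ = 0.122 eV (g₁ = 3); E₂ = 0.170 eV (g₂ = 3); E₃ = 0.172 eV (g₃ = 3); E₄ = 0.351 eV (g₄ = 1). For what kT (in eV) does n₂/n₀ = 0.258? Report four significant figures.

n₂/n₀ = (g₂/g₀) exp[−(E₂−E₀)/kT] = 0.258.
⇒ (E₂−E₀)/kT = ln((3/5)/0.258) = ln(2.32558) = 0.843969.
kT = 0.170 eV / 0.843969 = 0.2014 eV.

0.2014 eV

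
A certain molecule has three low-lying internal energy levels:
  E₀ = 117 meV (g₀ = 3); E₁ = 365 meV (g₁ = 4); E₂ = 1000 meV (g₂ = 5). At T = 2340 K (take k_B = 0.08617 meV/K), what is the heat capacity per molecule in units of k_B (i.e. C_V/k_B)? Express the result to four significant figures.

0.5382

k_BT = 0.08617 × 2340 K = 201.638 meV.
Eᵢ/kT = 0.580248, 1.81017, 4.95938.
Z = Σ gᵢe^(−Eᵢ/kT) = 3·e^(−0.580248) + 4·e^(−1.81017) + 5·e^(−4.95938) = 1.67928 + 0.654505 + 0.0350864 = 2.36887.
⟨E⟩ = 198.600 meV, ⟨E²⟩ = 61324.8 meV².
C_V/k_B = (⟨E²⟩ − ⟨E⟩²)/(kT)² = (61324.8 − 39442.0)/40657.9 = 0.5382.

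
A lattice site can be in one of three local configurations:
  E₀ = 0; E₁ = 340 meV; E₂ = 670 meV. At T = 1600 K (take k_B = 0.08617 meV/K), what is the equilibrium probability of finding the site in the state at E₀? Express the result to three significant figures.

k_BT = 0.08617 × 1600 K = 137.87 meV.
Eᵢ/kT = 0, 2.4661, 4.8597.
Z = Σ e^(−Eᵢ/kT) = e^(−0) + e^(−2.4661) + e^(−4.8597) = 1.0000 + 0.084915 + 0.0077528 = 1.0927.
P₀ = e^(−E₀/kT) / Z = 1.0000/1.0927 = 0.915.

0.915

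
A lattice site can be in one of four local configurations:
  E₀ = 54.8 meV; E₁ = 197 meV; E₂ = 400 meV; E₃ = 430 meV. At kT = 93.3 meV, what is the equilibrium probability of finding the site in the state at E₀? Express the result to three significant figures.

0.793

Eᵢ/kT = 0.58735, 2.1115, 4.2872, 4.6088.
Z = Σ e^(−Eᵢ/kT) = e^(−0.58735) + e^(−2.1115) + e^(−4.2872) + e^(−4.6088) = 0.55580 + 0.12106 + 0.013743 + 0.0099638 = 0.70057.
P₀ = e^(−E₀/kT) / Z = 0.55580/0.70057 = 0.793.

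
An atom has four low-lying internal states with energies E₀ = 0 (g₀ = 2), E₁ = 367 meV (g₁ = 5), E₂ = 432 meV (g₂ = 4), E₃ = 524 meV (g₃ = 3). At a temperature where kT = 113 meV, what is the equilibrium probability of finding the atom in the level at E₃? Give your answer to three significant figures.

Eᵢ/kT = 0, 3.2478, 3.8230, 4.6372.
Z = Σ gᵢe^(−Eᵢ/kT) = 2·e^(−0) + 5·e^(−3.2478) + 4·e^(−3.8230) + 3·e^(−4.6372) = 2.0000 + 0.19430 + 0.087448 + 0.029054 = 2.3108.
P₃ = g₃ e^(−E₃/kT) / Z = 0.029054/2.3108 = 0.0126.

0.0126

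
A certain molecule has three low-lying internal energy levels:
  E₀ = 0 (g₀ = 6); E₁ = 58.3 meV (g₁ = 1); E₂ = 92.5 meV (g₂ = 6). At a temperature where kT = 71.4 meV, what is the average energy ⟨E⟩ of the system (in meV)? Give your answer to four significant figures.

21.98 meV

Eᵢ/kT = 0, 0.816527, 1.29552.
Z = Σ gᵢe^(−Eᵢ/kT) = 6·e^(−0) + 1·e^(−0.816527) + 6·e^(−1.29552) = 6.00000 + 0.441964 + 1.64253 = 8.08449.
⟨E⟩ = Σ Eᵢ gᵢe^(−Eᵢ/kT) / Z = (0·6.00000 + 58.3·0.441964 + 92.5·1.64253) / 8.08449 = 21.98 meV.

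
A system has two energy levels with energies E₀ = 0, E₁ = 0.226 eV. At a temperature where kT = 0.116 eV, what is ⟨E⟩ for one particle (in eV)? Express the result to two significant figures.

0.028 eV

Eᵢ/kT = 0, 1.948.
Z = Σ e^(−Eᵢ/kT) = e^(−0) + e^(−1.948) = 1.000 + 0.1426 = 1.143.
⟨E⟩ = Σ Eᵢ e^(−Eᵢ/kT) / Z = (0·1.000 + 0.226·0.1426) / 1.143 = 0.028 eV.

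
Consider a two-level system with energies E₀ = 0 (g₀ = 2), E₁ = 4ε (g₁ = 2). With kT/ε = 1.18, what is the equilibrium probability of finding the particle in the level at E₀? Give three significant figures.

0.967

Eᵢ/kT = 0, 3.3898.
Z = Σ gᵢe^(−Eᵢ/kT) = 2·e^(−0) + 2·e^(−3.3898) = 2.0000 + 0.067431 = 2.0674.
P₀ = g₀ e^(−E₀/kT) / Z = 2.0000/2.0674 = 0.967.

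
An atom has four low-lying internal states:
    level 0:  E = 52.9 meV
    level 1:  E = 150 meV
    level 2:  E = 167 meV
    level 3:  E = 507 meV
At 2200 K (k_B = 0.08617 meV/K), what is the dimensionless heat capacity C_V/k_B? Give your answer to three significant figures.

k_BT = 0.08617 × 2200 K = 189.57 meV.
Eᵢ/kT = 0.27905, 0.79126, 0.88094, 2.6745.
Z = Σ e^(−Eᵢ/kT) = e^(−0.27905) + e^(−0.79126) + e^(−0.88094) + e^(−2.6745) = 0.75650 + 0.45327 + 0.41439 + 0.068941 = 1.6931.
⟨E⟩ = 125.31 meV, ⟨E²⟩ = 24567 meV².
C_V/k_B = (⟨E²⟩ − ⟨E⟩²)/(kT)² = (24567 − 15703)/35937 = 0.247.

0.247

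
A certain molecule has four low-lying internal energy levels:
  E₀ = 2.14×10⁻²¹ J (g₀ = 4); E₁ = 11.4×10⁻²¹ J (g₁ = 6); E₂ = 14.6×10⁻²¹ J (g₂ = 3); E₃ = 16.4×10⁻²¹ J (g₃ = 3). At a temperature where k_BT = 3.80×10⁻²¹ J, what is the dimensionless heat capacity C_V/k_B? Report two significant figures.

0.97

Eᵢ/kT = 0.5632, 3.000, 3.842, 4.316.
Z = Σ gᵢe^(−Eᵢ/kT) = 4·e^(−0.5632) + 6·e^(−3.000) + 3·e^(−3.842) + 3·e^(−4.316) = 2.278 + 0.2987 + 0.06435 + 0.04006 = 2.681.
⟨E⟩ = 3.684, ⟨E²⟩ = 27.51.
C_V/k_B = (⟨E²⟩ − ⟨E⟩²)/(kT)² = (27.51 − 13.57)/14.44 = 0.97.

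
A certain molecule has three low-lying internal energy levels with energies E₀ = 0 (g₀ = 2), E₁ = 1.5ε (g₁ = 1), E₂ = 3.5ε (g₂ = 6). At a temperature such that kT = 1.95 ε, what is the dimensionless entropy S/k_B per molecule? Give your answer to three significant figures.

Eᵢ/kT = 0, 0.76923, 1.7949.
Z = Σ gᵢe^(−Eᵢ/kT) = 2·e^(−0) + 1·e^(−0.76923) + 6·e^(−1.7949) = 2.0000 + 0.46337 + 0.99686 = 3.4602.
⟨E⟩ = Σ EᵢPᵢ = 1.2092 ε.
S/k_B = ln Z + ⟨E⟩/kT = ln(3.4602) + 1.2092/1.95 = 1.2413 + 0.62010 = 1.86.

1.86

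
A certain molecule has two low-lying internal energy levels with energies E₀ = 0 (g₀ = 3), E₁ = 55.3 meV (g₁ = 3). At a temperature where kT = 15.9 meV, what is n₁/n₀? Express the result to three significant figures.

n₁/n₀ = (g₁/g₀) exp[−(E₁−E₀)/kT] = (3/3) × exp(−(55.3 meV)/(15.9 meV)) = (3/3) × exp(-3.4780) = 0.0309.

0.0309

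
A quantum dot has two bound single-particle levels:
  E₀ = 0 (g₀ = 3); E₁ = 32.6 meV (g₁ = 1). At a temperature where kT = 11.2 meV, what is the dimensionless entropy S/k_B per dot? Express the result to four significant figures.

1.168

Eᵢ/kT = 0, 2.91071.
Z = Σ gᵢe^(−Eᵢ/kT) = 3·e^(−0) + 1·e^(−2.91071) = 3.00000 + 0.0544371 = 3.05444.
⟨E⟩ = Σ EᵢPᵢ = 0.581006 meV.
S/k_B = ln Z + ⟨E⟩/kT = ln(3.05444) + 0.581006/11.2 = 1.11660 + 0.0518755 = 1.168.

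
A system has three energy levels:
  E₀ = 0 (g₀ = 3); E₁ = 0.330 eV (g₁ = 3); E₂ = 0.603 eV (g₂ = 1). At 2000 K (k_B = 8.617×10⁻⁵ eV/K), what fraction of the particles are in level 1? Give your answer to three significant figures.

0.127

k_BT = 8.617×10⁻⁵ × 2000 K = 0.17234 eV.
Eᵢ/kT = 0, 1.9148, 3.4989.
Z = Σ gᵢe^(−Eᵢ/kT) = 3·e^(−0) + 3·e^(−1.9148) + 1·e^(−3.4989) = 3.0000 + 0.44211 + 0.030231 = 3.4723.
P₁ = g₁ e^(−E₁/kT) / Z = 0.44211/3.4723 = 0.127.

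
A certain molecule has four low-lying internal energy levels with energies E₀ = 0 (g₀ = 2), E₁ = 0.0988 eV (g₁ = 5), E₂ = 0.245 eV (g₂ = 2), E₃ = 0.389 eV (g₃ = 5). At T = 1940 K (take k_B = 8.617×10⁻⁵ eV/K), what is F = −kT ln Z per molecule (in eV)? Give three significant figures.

k_BT = 8.617×10⁻⁵ × 1940 K = 0.16717 eV.
Eᵢ/kT = 0, 0.59102, 1.4656, 2.3270.
Z = Σ gᵢe^(−Eᵢ/kT) = 2·e^(−0) + 5·e^(−0.59102) + 2·e^(−1.4656) + 5·e^(−2.3270) = 2.0000 + 2.7688 + 0.46188 + 0.48794 = 5.7186.
F = −kT ln Z = −0.16717 × ln(5.7186) = −0.16717 × 1.7437 = -0.291 eV.

-0.291 eV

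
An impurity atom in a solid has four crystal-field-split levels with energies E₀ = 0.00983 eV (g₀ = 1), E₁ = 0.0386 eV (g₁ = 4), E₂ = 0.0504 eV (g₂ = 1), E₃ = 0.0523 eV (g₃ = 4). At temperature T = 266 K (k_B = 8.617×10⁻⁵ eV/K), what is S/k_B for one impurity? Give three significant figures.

2.06

k_BT = 8.617×10⁻⁵ × 266 K = 0.022921 eV.
Eᵢ/kT = 0.42886, 1.6840, 2.1989, 2.2818.
Z = Σ gᵢe^(−Eᵢ/kT) = 1·e^(−0.42886) + 4·e^(−1.6840) + 1·e^(−2.1989) + 4·e^(−2.2818) = 0.65125 + 0.74252 + 0.11093 + 0.40840 = 1.9131.
⟨E⟩ = Σ EᵢPᵢ = 0.032415 eV.
S/k_B = ln Z + ⟨E⟩/kT = ln(1.9131) + 0.032415/0.022921 = 0.64872 + 1.4142 = 2.06.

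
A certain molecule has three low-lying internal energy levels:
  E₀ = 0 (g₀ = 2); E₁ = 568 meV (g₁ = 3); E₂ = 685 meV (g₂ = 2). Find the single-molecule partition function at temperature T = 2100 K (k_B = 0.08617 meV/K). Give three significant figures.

Z = 2.18

k_BT = 0.08617 × 2100 K = 180.96 meV.
Eᵢ/kT = 0, 3.1388, 3.7854.
Z = Σ gᵢe^(−Eᵢ/kT) = 2·e^(−0) + 3·e^(−3.1388) + 2·e^(−3.7854) = 2.0000 + 0.13000 + 0.045400 = 2.1754.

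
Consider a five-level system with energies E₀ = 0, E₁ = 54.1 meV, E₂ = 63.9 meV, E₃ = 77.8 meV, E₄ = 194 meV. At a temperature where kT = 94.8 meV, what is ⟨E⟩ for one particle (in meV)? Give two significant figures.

Eᵢ/kT = 0, 0.5707, 0.6741, 0.8207, 2.046.
Z = Σ e^(−Eᵢ/kT) = e^(−0) + e^(−0.5707) + e^(−0.6741) + e^(−0.8207) + e^(−2.046) = 1.000 + 0.5651 + 0.5096 + 0.4401 + 0.1293 = 2.644.
⟨E⟩ = Σ Eᵢ e^(−Eᵢ/kT) / Z = (0·1.000 + 54.1·0.5651 + 63.9·0.5096 + 77.8·0.4401 + 194·0.1293) / 2.644 = 46 meV.

46 meV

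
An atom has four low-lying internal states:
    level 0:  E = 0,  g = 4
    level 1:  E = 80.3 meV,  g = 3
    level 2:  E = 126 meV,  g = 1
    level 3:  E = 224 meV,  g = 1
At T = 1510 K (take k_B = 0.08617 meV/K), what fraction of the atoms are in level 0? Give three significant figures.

k_BT = 0.08617 × 1510 K = 130.12 meV.
Eᵢ/kT = 0, 0.61712, 0.96834, 1.7215.
Z = Σ gᵢe^(−Eᵢ/kT) = 4·e^(−0) + 3·e^(−0.61712) + 1·e^(−0.96834) + 1·e^(−1.7215) = 4.0000 + 1.6185 + 0.37971 + 0.17880 = 6.1770.
P₀ = g₀ e^(−E₀/kT) / Z = 4.0000/6.1770 = 0.648.

0.648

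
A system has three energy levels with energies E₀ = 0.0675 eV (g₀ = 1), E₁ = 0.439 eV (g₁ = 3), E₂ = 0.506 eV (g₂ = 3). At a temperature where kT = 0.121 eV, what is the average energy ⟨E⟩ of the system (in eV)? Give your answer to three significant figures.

0.139 eV

Eᵢ/kT = 0.55785, 3.6281, 4.1818.
Z = Σ gᵢe^(−Eᵢ/kT) = 1·e^(−0.55785) + 3·e^(−3.6281) + 3·e^(−4.1818) = 0.57244 + 0.079700 + 0.045813 = 0.69795.
⟨E⟩ = Σ Eᵢ gᵢe^(−Eᵢ/kT) / Z = (0.0675·0.57244 + 0.439·0.079700 + 0.506·0.045813) / 0.69795 = 0.139 eV.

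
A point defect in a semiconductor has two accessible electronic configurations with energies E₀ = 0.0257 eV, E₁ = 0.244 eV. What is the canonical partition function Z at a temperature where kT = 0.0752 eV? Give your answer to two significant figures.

Z = 0.75

Eᵢ/kT = 0.3418, 3.245.
Z = Σ e^(−Eᵢ/kT) = e^(−0.3418) + e^(−3.245) = 0.7105 + 0.03897 = 0.7495.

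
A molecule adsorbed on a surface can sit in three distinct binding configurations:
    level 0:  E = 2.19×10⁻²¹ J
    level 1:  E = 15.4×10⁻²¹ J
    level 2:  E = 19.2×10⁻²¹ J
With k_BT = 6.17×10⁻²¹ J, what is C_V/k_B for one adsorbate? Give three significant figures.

0.734

Eᵢ/kT = 0.35494, 2.4959, 3.1118.
Z = Σ e^(−Eᵢ/kT) = e^(−0.35494) + e^(−2.4959) + e^(−3.1118) = 0.70122 + 0.082422 + 0.044521 = 0.82816.
⟨E⟩ = 4.4192, ⟨E²⟩ = 47.482.
C_V/k_B = (⟨E²⟩ − ⟨E⟩²)/(kT)² = (47.482 − 19.529)/38.069 = 0.734.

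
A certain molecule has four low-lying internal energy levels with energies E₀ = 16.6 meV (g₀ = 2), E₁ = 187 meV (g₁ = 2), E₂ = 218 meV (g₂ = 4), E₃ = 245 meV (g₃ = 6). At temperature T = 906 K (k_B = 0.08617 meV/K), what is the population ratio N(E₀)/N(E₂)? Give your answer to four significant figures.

k_BT = 0.08617 × 906 K = 78.0700 meV.
n₀/n₂ = (g₀/g₂) exp[−(E₀−E₂)/kT] = (2/4) × exp(−(-201.4 meV)/(78.0700 meV)) = (2/4) × exp(2.57974) = 6.597.

6.597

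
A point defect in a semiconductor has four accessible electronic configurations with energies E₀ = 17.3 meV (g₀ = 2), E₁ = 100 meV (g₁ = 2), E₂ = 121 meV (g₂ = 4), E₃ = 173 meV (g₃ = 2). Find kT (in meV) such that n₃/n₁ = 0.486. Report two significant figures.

n₃/n₁ = (g₃/g₁) exp[−(E₃−E₁)/kT] = 0.486.
⇒ (E₃−E₁)/kT = ln((2/2)/0.486) = ln(2.058) = 0.7217.
kT = 73 meV / 0.7217 = 100 meV.

100 meV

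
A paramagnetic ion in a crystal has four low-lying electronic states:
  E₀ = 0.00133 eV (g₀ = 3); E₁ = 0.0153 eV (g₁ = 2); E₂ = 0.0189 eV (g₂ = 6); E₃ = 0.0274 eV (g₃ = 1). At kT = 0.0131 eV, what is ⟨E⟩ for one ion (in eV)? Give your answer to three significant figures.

0.00888 eV

Eᵢ/kT = 0.10153, 1.1679, 1.4427, 2.0916.
Z = Σ gᵢe^(−Eᵢ/kT) = 3·e^(−0.10153) + 2·e^(−1.1679) + 6·e^(−1.4427) + 1·e^(−2.0916) = 2.7104 + 0.62204 + 1.4177 + 0.12349 = 4.8736.
⟨E⟩ = Σ Eᵢ gᵢe^(−Eᵢ/kT) / Z = (0.00133·2.7104 + 0.0153·0.62204 + 0.0189·1.4177 + 0.0274·0.12349) / 4.8736 = 0.00888 eV.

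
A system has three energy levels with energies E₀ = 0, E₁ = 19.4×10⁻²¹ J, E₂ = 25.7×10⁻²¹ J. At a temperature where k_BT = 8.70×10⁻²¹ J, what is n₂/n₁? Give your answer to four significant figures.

0.4847

n₂/n₁ = exp[−(E₂−E₁)/kT] = exp(−(6.3 ×10⁻²¹ J)/(8.70 ×10⁻²¹ J)) = exp(-0.724138) = 0.4847.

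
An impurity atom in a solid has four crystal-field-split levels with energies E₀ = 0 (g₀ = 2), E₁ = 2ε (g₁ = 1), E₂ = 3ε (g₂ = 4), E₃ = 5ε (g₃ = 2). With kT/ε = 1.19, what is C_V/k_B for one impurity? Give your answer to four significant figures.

0.9784

Eᵢ/kT = 0, 1.68067, 2.52101, 4.20168.
Z = Σ gᵢe^(−Eᵢ/kT) = 2·e^(−0) + 1·e^(−1.68067) + 4·e^(−2.52101) + 2·e^(−4.20168) = 2.00000 + 0.186249 + 0.321514 + 0.0299408 = 2.53770.
⟨E⟩ = 0.585863 ε, ⟨E²⟩ = 1.72879 ε².
C_V/k_B = (⟨E²⟩ − ⟨E⟩²)/(kT)² = (1.72879 − 0.343235)/1.41610 = 0.9784.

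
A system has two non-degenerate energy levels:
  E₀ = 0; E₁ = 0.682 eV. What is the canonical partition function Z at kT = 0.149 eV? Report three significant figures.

Eᵢ/kT = 0, 4.5772.
Z = Σ e^(−Eᵢ/kT) = e^(−0) + e^(−4.5772) = 1.0000 + 0.010284 = 1.0103.

Z = 1.01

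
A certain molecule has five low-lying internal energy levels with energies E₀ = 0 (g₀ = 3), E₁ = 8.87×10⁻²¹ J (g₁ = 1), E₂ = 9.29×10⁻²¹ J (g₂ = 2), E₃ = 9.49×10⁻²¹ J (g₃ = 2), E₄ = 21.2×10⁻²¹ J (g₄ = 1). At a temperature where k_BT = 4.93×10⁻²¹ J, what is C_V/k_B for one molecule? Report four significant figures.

0.6247

Eᵢ/kT = 0, 1.79919, 1.88438, 1.92495, 4.30020.
Z = Σ gᵢe^(−Eᵢ/kT) = 3·e^(−0) + 1·e^(−1.79919) + 2·e^(−1.88438) + 2·e^(−1.92495) + 1·e^(−4.30020) = 3.00000 + 0.165433 + 0.303846 + 0.291766 + 0.0135658 = 3.77461.
⟨E⟩ = 1.94631, ⟨E²⟩ = 18.9721.
C_V/k_B = (⟨E²⟩ − ⟨E⟩²)/(kT)² = (18.9721 − 3.78812)/24.3049 = 0.6247.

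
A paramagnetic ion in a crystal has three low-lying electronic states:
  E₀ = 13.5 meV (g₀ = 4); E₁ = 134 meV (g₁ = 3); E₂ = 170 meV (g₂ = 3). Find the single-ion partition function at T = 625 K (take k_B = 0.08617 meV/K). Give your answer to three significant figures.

k_BT = 0.08617 × 625 K = 53.856 meV.
Eᵢ/kT = 0.25067, 2.4881, 3.1566.
Z = Σ gᵢe^(−Eᵢ/kT) = 4·e^(−0.25067) + 3·e^(−2.4881) + 3·e^(−3.1566) = 3.1131 + 0.24920 + 0.12771 = 3.4900.

Z = 3.49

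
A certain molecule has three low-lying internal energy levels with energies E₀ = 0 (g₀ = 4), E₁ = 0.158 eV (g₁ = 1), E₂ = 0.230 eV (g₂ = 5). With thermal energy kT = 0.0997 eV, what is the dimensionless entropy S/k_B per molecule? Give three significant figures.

Eᵢ/kT = 0, 1.5848, 2.3069.
Z = Σ gᵢe^(−Eᵢ/kT) = 4·e^(−0) + 1·e^(−1.5848) + 5·e^(−2.3069) = 4.0000 + 0.20499 + 0.49785 = 4.7028.
⟨E⟩ = Σ EᵢPᵢ = 0.031235 eV.
S/k_B = ln Z + ⟨E⟩/kT = ln(4.7028) + 0.031235/0.0997 = 1.5482 + 0.31329 = 1.86.

1.86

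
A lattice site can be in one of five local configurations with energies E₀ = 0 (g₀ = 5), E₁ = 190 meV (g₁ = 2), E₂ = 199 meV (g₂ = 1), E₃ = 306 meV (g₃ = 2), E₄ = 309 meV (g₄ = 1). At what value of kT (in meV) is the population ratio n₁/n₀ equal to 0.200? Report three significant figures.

n₁/n₀ = (g₁/g₀) exp[−(E₁−E₀)/kT] = 0.200.
⇒ (E₁−E₀)/kT = ln((2/5)/0.200) = ln(2.0000) = 0.69315.
kT = 190 meV / 0.69315 = 274 meV.

274 meV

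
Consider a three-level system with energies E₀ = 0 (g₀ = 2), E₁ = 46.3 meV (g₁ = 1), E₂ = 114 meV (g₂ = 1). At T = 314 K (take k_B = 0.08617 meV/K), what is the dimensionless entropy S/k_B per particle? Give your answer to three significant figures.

0.956

k_BT = 0.08617 × 314 K = 27.057 meV.
Eᵢ/kT = 0, 1.7112, 4.2133.
Z = Σ gᵢe^(−Eᵢ/kT) = 2·e^(−0) + 1·e^(−1.7112) + 1·e^(−4.2133) = 2.0000 + 0.18065 + 0.014797 = 2.1954.
⟨E⟩ = Σ EᵢPᵢ = 4.5782 meV.
S/k_B = ln Z + ⟨E⟩/kT = ln(2.1954) + 4.5782/27.057 = 0.78636 + 0.16921 = 0.956.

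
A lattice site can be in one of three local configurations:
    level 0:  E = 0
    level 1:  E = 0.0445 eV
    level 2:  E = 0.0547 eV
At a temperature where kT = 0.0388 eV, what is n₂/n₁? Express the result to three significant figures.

0.769

n₂/n₁ = exp[−(E₂−E₁)/kT] = exp(−(0.0102 eV)/(0.0388 eV)) = exp(-0.26289) = 0.769.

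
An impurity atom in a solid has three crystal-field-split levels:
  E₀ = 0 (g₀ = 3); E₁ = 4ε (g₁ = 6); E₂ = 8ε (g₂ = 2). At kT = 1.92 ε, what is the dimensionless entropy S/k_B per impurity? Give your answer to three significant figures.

Eᵢ/kT = 0, 2.0833, 4.1667.
Z = Σ gᵢe^(−Eᵢ/kT) = 3·e^(−0) + 6·e^(−2.0833) + 2·e^(−4.1667) = 3.0000 + 0.74711 + 0.031007 = 3.7781.
⟨E⟩ = Σ EᵢPᵢ = 0.85665 ε.
S/k_B = ln Z + ⟨E⟩/kT = ln(3.7781) + 0.85665/1.92 = 1.3292 + 0.44617 = 1.78.

1.78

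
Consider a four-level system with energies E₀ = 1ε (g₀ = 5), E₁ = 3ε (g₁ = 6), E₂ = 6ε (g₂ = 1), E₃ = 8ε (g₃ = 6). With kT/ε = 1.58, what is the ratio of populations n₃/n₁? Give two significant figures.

n₃/n₁ = (g₃/g₁) exp[−(E₃−E₁)/kT] = (6/6) × exp(−(5ε)/(1.58ε)) = (6/6) × exp(-3.165) = 0.042.

0.042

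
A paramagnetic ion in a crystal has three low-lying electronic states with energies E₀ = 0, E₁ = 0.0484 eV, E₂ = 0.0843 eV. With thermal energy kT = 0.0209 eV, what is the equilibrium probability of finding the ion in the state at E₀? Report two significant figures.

Eᵢ/kT = 0, 2.316, 4.033.
Z = Σ e^(−Eᵢ/kT) = e^(−0) + e^(−2.316) + e^(−4.033) = 1.000 + 0.09867 + 0.01772 = 1.116.
P₀ = e^(−E₀/kT) / Z = 1.000/1.116 = 0.90.

0.90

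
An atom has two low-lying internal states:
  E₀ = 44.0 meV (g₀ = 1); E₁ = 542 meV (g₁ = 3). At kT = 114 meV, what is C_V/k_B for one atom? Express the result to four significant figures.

0.6733

Eᵢ/kT = 0.385965, 4.75439.
Z = Σ gᵢe^(−Eᵢ/kT) = 1·e^(−0.385965) + 3·e^(−4.75439) = 0.679794 + 0.0258414 = 0.705635.
⟨E⟩ = 62.2375 meV, ⟨E²⟩ = 12623.2 meV².
C_V/k_B = (⟨E²⟩ − ⟨E⟩²)/(kT)² = (12623.2 − 3873.51)/12996.0 = 0.6733.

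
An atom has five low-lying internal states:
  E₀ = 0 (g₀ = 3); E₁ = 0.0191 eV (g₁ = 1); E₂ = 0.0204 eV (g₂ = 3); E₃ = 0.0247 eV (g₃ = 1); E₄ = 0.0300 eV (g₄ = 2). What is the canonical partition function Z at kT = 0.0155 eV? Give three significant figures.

Eᵢ/kT = 0, 1.2323, 1.3161, 1.5935, 1.9355.
Z = Σ gᵢe^(−Eᵢ/kT) = 3·e^(−0) + 1·e^(−1.2323) + 3·e^(−1.3161) + 1·e^(−1.5935) + 2·e^(−1.9355) = 3.0000 + 0.29162 + 0.80454 + 0.20321 + 0.28870 = 4.5881.

Z = 4.59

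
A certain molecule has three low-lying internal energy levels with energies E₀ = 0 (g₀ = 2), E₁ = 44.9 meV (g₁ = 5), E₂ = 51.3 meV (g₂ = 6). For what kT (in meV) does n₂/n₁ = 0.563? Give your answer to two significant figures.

8.5 meV

n₂/n₁ = (g₂/g₁) exp[−(E₂−E₁)/kT] = 0.563.
⇒ (E₂−E₁)/kT = ln((6/5)/0.563) = ln(2.131) = 0.7566.
kT = 6.4 meV / 0.7566 = 8.5 meV.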